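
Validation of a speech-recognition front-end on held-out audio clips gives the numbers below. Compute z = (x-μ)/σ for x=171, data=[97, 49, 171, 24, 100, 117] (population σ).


μ = 93, σ = 47.2969
z = (171 - 93)/47.2969 = 1.6492

1.6492


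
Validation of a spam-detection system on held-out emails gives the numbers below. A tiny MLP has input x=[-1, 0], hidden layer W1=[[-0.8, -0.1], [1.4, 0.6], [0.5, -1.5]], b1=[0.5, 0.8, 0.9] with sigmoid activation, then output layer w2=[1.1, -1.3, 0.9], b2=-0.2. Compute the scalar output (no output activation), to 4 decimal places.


z1[0] = (-0.8)·(-1) + (-0.1)·(0) + 0.5 = 1.3
z1[1] = (1.4)·(-1) + (0.6)·(0) + 0.8 = -0.6
z1[2] = (0.5)·(-1) + (-1.5)·(0) + 0.9 = 0.4
h = sigmoid(z1) = [0.7858, 0.3543, 0.5987]
output = (1.1)·(0.7858) + (-1.3)·(0.3543) + (0.9)·(0.5987) - 0.2 = 0.7426

0.7426


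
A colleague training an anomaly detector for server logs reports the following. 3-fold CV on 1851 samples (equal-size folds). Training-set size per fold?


Fold size = 1851/3 = 617
Training per fold = 1851 - 617 = 1234

1234


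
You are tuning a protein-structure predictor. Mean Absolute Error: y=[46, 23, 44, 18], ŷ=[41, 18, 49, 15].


Absolute errors: |46-41|=5, |23-18|=5, |44-49|=5, |18-15|=3
Sum = 18
MAE = 18/4 = 9/2

9/2


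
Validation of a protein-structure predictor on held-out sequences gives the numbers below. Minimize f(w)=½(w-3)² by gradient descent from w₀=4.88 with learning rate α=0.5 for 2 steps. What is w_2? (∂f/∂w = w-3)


step 1: grad = 4.88-3 = 1.88; w = 4.88 - 0.5·(1.88) = 3.94
step 2: grad = 3.94-3 = 0.94; w = 3.94 - 0.5·(0.94) = 3.47

3.47


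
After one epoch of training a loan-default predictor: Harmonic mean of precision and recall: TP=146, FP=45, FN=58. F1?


Precision = 146/191 = 0.7644
Recall = 146/204 = 0.7157
F1 = 2·P·R/(P+R) = 2·TP/(2·TP+FP+FN) = 292/(292+45+58) = 292/395 = 0.7392

0.7392


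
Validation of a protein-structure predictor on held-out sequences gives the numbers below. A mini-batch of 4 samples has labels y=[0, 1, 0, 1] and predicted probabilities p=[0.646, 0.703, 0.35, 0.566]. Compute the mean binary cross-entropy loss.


L[0] = -ln(1-0.646) = -ln(0.354) = 1.0385
L[1] = -ln(0.703) = 0.3524
L[2] = -ln(1-0.35) = -ln(0.65) = 0.4308
L[3] = -ln(0.566) = 0.5692
mean = (1.0385 + 0.3524 + 0.4308 + 0.5692)/4 = 0.5977

0.5977


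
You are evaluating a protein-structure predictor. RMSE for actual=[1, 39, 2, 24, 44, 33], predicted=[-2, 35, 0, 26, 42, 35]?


MSE = 41/6 = 6.8333
RMSE = √(41/6) = 2.6141

2.6141


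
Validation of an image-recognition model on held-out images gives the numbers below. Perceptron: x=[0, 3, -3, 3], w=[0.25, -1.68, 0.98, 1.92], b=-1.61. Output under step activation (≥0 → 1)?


z = (0)·(0.25) + (3)·(-1.68) + (-3)·(0.98) + (3)·(1.92) - 1.61
  = -3.83
step(z) = 0 (z<0)

0


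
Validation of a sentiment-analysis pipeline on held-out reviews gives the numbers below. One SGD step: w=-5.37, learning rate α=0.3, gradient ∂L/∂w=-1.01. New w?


w_new = w - α·∇
= -5.37 - 0.3·-1.01
= -5.37 + 0.303
= -5.067

-5.067


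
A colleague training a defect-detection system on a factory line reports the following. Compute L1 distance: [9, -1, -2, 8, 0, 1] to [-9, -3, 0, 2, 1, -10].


d = |9+ 9| + |-1+ 3| + |-2-0| + |8-2| + |0-1| + |1+ 10|
  = 18 + 2 + 2 + 6 + 1 + 11
  = 40

40


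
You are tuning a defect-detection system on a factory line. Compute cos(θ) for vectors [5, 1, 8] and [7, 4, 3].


A·B = 5·7 + 1·4 + 8·3 = 63
‖A‖ = √90 = 9.4868, ‖B‖ = √74 = 8.6023
cos = 63/(√90·√74) = 63/√6660 = 0.772

0.772


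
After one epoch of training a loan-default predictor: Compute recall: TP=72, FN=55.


Recall = TP/(TP+FN)
= 72/(72+55)
= 72/127 = 56.69%

56.69%


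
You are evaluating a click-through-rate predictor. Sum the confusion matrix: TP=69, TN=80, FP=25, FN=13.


Total = TP + TN + FP + FN
= 69 + 80 + 25 + 13
= 187
(Predicted positive: 94, predicted negative: 93)

187


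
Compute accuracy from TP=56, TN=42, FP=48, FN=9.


Accuracy = (TP+TN)/(TP+TN+FP+FN)
= (56+42)/(155)
= 98/155 = 63.23%

63.23%


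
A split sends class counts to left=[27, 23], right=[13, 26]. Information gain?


Parent = [40, 49], H_parent = 0.9926
H_left = 0.9954 (n=50), H_right = 0.9183 (n=39)
H_children = (50/89)·0.9954 + (39/89)·0.9183 = 0.9616
IG = 0.9926 - 0.9616 = 0.031

0.031


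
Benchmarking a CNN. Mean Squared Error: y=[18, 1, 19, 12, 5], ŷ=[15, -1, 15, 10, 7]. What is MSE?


Squared errors: (18-15)²=9, (1+ 1)²=4, (19-15)²=16, (12-10)²=4, (5-7)²=4
Sum = 37
MSE = 37/5 = 37/5

37/5


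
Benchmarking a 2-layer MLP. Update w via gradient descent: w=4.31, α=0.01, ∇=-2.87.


w_new = w - α·∇
= 4.31 - 0.01·-2.87
= 4.31 + 0.0287
= 4.3387

4.3387


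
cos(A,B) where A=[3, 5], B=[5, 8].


A·B = 3·5 + 5·8 = 55
‖A‖ = √34 = 5.831, ‖B‖ = √89 = 9.434
cos = 55/(√34·√89) = 55/√3026 = 0.9998

0.9998


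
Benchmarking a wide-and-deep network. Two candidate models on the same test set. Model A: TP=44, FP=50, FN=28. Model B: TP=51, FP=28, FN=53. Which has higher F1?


Model A: P=44/94=0.4681, R=44/72=0.6111, F1=2PR/(P+R)=2TP/(2TP+FP+FN)=88/166=0.5301
Model B: P=51/79=0.6456, R=51/104=0.4904, F1=2PR/(P+R)=2TP/(2TP+FP+FN)=102/183=0.5574
0.5301 < 0.5574 → Model B

Model B


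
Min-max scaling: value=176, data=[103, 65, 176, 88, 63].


min=63, max=176
(176-63)/(176-63) = 113/113 = 1.0

1.0


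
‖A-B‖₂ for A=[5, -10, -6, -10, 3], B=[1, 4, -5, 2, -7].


d = √((5-1)² + (-10-4)² + (-6+ 5)² + (-10-2)² + (3+ 7)²)
  = √(16 + 196 + 1 + 144 + 100)
  = √457 = 21.3776

21.3776


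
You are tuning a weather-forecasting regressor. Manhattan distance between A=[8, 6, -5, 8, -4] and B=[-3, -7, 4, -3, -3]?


d = |8+ 3| + |6+ 7| + |-5-4| + |8+ 3| + |-4+ 3|
  = 11 + 13 + 9 + 11 + 1
  = 45

45


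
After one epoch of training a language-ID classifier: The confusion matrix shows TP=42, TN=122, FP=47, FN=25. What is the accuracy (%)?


Accuracy = (TP+TN)/(TP+TN+FP+FN)
= (42+122)/(236)
= 164/236 = 69.49%

69.49%


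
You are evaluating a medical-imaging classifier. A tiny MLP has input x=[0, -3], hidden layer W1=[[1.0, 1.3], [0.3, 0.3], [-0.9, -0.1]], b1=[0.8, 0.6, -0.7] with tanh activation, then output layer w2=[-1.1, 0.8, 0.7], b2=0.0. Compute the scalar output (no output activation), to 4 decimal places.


z1[0] = (1.0)·(0) + (1.3)·(-3) + 0.8 = -3.1
z1[1] = (0.3)·(0) + (0.3)·(-3) + 0.6 = -0.3
z1[2] = (-0.9)·(0) + (-0.1)·(-3) - 0.7 = -0.4
h = tanh(z1) = [-0.9959, -0.2913, -0.3799]
output = (-1.1)·(-0.9959) + (0.8)·(-0.2913) + (0.7)·(-0.3799) + 0.0 = 0.5965

0.5965


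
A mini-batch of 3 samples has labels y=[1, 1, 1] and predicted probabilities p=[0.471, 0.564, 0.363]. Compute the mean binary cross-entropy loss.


L[0] = -ln(0.471) = 0.7529
L[1] = -ln(0.564) = 0.5727
L[2] = -ln(0.363) = 1.0134
mean = (0.7529 + 0.5727 + 1.0134)/3 = 0.7797

0.7797


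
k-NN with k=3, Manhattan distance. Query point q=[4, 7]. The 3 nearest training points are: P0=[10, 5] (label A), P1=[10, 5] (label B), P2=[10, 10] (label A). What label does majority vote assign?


d(q,P0) = 8  (label A)
d(q,P1) = 8  (label B)
d(q,P2) = 9  (label A)
Votes: A=2, B=1
Majority → A

A


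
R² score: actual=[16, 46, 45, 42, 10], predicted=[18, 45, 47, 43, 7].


ȳ = 31.8
SS_res = Σ(y-ŷ)² = 19
SS_tot = Σ(y-ȳ)² = 1204.8
R² = 1 - SS_res/SS_tot = 1 - 0.0158 = 0.9842

0.9842


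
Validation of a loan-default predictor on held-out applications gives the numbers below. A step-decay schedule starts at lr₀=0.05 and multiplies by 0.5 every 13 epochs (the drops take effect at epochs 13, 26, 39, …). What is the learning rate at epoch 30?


n_drops = ⌊30/13⌋ = 2
lr = 0.05·0.5^2 = 0.05·0.25 = 0.0125

0.0125


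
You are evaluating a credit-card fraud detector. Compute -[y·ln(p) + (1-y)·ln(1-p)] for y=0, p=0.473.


BCE = -[y·ln(p) + (1-y)·ln(1-p)]
= -0 - 1·ln(1-0.473)
= -ln(0.527) = 0.6406

0.6406


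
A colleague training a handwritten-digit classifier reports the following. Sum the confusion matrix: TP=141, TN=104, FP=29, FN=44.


Total = TP + TN + FP + FN
= 141 + 104 + 29 + 44
= 318
(Predicted positive: 170, predicted negative: 148)

318


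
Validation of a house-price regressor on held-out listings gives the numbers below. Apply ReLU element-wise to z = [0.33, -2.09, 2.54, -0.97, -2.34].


ReLU(0.33) = max(0, 0.33) = 0.33
ReLU(-2.09) = max(0, -2.09) = 0.0
ReLU(2.54) = max(0, 2.54) = 2.54
ReLU(-0.97) = max(0, -0.97) = 0.0
ReLU(-2.34) = max(0, -2.34) = 0.0
result = [0.33, 0.0, 2.54, 0.0, 0.0]

[0.33, 0.0, 2.54, 0.0, 0.0]


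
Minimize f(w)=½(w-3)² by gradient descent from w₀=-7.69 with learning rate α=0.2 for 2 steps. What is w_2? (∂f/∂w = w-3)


step 1: grad = -7.69-3 = -10.69; w = -7.69 - 0.2·(-10.69) = -5.552
step 2: grad = -5.552-3 = -8.552; w = -5.552 - 0.2·(-8.552) = -3.8416

-3.8416


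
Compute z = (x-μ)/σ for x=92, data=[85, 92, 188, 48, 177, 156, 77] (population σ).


μ = 117.5714, σ = 50.9478
z = (92 - 117.5714)/50.9478 = -0.5019

-0.5019


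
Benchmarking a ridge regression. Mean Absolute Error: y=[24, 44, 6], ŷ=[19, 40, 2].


Absolute errors: |24-19|=5, |44-40|=4, |6-2|=4
Sum = 13
MAE = 13/3 = 13/3

13/3


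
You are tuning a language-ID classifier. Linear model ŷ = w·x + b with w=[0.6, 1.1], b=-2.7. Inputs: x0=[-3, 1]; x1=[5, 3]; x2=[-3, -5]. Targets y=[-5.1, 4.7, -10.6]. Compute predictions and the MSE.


ŷ0 = (0.6)·(-3) + (1.1)·(1) - 2.7 = -3.4
ŷ1 = (0.6)·(5) + (1.1)·(3) - 2.7 = 3.6
ŷ2 = (0.6)·(-3) + (1.1)·(-5) - 2.7 = -10.0
errors² = [2.89, 1.21, 0.36]
MSE = 4.4600/3 = 1.4867

1.4867


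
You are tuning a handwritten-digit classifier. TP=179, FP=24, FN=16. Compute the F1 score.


Precision = 179/203 = 0.8818
Recall = 179/195 = 0.9179
F1 = 2·P·R/(P+R) = 2·TP/(2·TP+FP+FN) = 358/(358+24+16) = 358/398 = 0.8995

0.8995


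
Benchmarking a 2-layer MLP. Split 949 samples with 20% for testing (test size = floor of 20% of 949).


Test = ⌊949·20/100⌋ = 189
Train = 949 - 189 = 760

Train: 760, Test: 189


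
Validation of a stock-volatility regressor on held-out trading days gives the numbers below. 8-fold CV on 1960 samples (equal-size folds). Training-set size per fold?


Fold size = 1960/8 = 245
Training per fold = 1960 - 245 = 1715

1715


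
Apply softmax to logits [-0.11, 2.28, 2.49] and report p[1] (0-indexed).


Exponentials: e^-0.11=0.8958, e^2.28=9.7767, e^2.49=12.0613
Sum = 22.7338
Softmax = [0.0394, 0.4301, 0.5305]
p[1] = 9.7767/22.7338 = 0.4301

0.4301


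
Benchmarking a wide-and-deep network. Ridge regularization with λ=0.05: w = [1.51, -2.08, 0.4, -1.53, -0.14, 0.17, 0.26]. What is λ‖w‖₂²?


‖w‖₂² = (1.51)² + (-2.08)² + (0.4)² + (-1.53)² + (-0.14)² + (0.17)² + (0.26)²
     = 2.2801 + 4.3264 + 0.16 + 2.3409 + 0.0196 + 0.0289 + 0.0676
     = 9.2235
λ·‖w‖₂² = 0.05·9.2235 = 0.461175

0.461175


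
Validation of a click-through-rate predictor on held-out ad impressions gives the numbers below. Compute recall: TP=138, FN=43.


Recall = TP/(TP+FN)
= 138/(138+43)
= 138/181 = 76.24%

76.24%


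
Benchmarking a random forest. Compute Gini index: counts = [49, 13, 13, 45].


Probabilities: [49/120, 13/120, 13/120, 45/120] ≈ [0.4083, 0.1083, 0.1083, 0.375]
Σpᵢ² = (2401 + 169 + 169 + 2025)/120² = 4764/14400
Gini = 1 - Σpᵢ² = 1 - 4764/14400 = 0.6692

0.6692


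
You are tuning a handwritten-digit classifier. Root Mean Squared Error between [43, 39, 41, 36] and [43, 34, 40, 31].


MSE = 51/4 = 12.75
RMSE = √(51/4) = 3.5707

3.5707


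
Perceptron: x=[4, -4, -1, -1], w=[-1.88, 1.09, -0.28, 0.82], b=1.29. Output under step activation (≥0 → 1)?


z = (4)·(-1.88) + (-4)·(1.09) + (-1)·(-0.28) + (-1)·(0.82) + 1.29
  = -11.13
step(z) = 0 (z<0)

0


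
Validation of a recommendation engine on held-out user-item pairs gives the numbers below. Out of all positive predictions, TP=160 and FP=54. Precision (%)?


Precision = TP/(TP+FP)
= 160/(160+54)
= 160/214 = 74.77%

74.77%


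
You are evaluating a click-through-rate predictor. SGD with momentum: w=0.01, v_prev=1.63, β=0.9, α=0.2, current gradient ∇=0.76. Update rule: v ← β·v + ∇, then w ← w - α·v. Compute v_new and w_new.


v_new = 0.9·1.63 + 0.76 = 1.467 + 0.76 = 2.227
w_new = 0.01 - 0.2·2.227 = 0.01 - 0.4454 = -0.4354

v_new=2.227, w_new=-0.4354


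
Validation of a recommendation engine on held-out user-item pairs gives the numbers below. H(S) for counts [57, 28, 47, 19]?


Probabilities: [57/151, 28/151, 47/151, 19/151] ≈ [0.3775, 0.1854, 0.3113, 0.1258]
H = -((57/151)·log₂(57/151) + (28/151)·log₂(28/151) + (47/151)·log₂(47/151) + (19/151)·log₂(19/151))
  = 1.8817 bits

1.8817 bits


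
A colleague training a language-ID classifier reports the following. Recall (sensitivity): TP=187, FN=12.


Recall = TP/(TP+FN)
= 187/(187+12)
= 187/199 = 93.97%

93.97%


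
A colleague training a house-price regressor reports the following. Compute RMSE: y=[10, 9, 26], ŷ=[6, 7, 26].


MSE = 20/3 = 6.6667
RMSE = √(20/3) = 2.582

2.582


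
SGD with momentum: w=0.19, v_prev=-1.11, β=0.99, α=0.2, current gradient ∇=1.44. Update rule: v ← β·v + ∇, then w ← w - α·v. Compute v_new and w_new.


v_new = 0.99·-1.11 + 1.44 = -1.0989 + 1.44 = 0.3411
w_new = 0.19 - 0.2·0.3411 = 0.19 - 0.06822 = 0.12178

v_new=0.3411, w_new=0.12178


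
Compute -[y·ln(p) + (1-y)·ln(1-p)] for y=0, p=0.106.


BCE = -[y·ln(p) + (1-y)·ln(1-p)]
= -0 - 1·ln(1-0.106)
= -ln(0.894) = 0.112

0.112


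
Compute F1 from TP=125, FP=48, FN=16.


Precision = 125/173 = 0.7225
Recall = 125/141 = 0.8865
F1 = 2·P·R/(P+R) = 2·TP/(2·TP+FP+FN) = 250/(250+48+16) = 250/314 = 0.7962

0.7962


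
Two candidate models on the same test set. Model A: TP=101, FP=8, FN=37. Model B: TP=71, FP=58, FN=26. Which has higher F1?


Model A: P=101/109=0.9266, R=101/138=0.7319, F1=2PR/(P+R)=2TP/(2TP+FP+FN)=202/247=0.8178
Model B: P=71/129=0.5504, R=71/97=0.732, F1=2PR/(P+R)=2TP/(2TP+FP+FN)=142/226=0.6283
0.8178 > 0.6283 → Model A

Model A


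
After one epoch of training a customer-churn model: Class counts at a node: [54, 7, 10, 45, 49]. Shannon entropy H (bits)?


Probabilities: [54/165, 7/165, 10/165, 45/165, 49/165] ≈ [0.3273, 0.0424, 0.0606, 0.2727, 0.297]
H = -((54/165)·log₂(54/165) + (7/165)·log₂(7/165) + (10/165)·log₂(10/165) + (45/165)·log₂(45/165) + (49/165)·log₂(49/165))
  = 1.9973 bits

1.9973 bits


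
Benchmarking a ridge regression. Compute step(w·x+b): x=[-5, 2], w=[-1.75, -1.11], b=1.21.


z = (-5)·(-1.75) + (2)·(-1.11) + 1.21
  = 7.74
step(z) = 1 (z≥0)

1


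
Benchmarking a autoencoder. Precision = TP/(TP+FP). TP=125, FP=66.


Precision = TP/(TP+FP)
= 125/(125+66)
= 125/191 = 65.45%

65.45%


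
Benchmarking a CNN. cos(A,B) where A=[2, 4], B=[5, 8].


A·B = 2·5 + 4·8 = 42
‖A‖ = √20 = 4.4721, ‖B‖ = √89 = 9.434
cos = 42/(√20·√89) = 42/√1780 = 0.9955

0.9955


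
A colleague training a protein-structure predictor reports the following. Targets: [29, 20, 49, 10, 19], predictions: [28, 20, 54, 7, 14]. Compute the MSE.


Squared errors: (29-28)²=1, (20-20)²=0, (49-54)²=25, (10-7)²=9, (19-14)²=25
Sum = 60
MSE = 60/5 = 12

12


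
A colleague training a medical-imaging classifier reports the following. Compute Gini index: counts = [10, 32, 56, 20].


Probabilities: [10/118, 32/118, 56/118, 20/118] ≈ [0.0847, 0.2712, 0.4746, 0.1695]
Σpᵢ² = (100 + 1024 + 3136 + 400)/118² = 4660/13924
Gini = 1 - Σpᵢ² = 1 - 4660/13924 = 0.6653

0.6653


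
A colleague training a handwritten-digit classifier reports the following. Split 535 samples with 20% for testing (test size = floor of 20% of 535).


Test = ⌊535·20/100⌋ = 107
Train = 535 - 107 = 428

Train: 428, Test: 107


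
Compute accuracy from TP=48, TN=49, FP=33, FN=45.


Accuracy = (TP+TN)/(TP+TN+FP+FN)
= (48+49)/(175)
= 97/175 = 55.43%

55.43%


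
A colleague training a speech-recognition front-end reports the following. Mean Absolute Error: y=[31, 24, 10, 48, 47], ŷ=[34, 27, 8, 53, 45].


Absolute errors: |31-34|=3, |24-27|=3, |10-8|=2, |48-53|=5, |47-45|=2
Sum = 15
MAE = 15/5 = 3

3


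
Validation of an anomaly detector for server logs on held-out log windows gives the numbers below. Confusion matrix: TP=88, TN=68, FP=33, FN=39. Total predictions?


Total = TP + TN + FP + FN
= 88 + 68 + 33 + 39
= 228
(Predicted positive: 121, predicted negative: 107)

228


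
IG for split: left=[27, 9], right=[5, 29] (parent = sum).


Parent = [32, 38], H_parent = 0.9947
H_left = 0.8113 (n=36), H_right = 0.6024 (n=34)
H_children = (36/70)·0.8113 + (34/70)·0.6024 = 0.7098
IG = 0.9947 - 0.7098 = 0.2849

0.2849


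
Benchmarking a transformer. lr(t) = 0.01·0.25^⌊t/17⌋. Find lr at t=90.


n_drops = ⌊90/17⌋ = 5
lr = 0.01·0.25^5 = 0.01·0.0009765625 = 0.000009765625

0.000009765625


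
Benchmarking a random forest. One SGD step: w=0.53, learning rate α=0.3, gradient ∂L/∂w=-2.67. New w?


w_new = w - α·∇
= 0.53 - 0.3·-2.67
= 0.53 + 0.801
= 1.331

1.331


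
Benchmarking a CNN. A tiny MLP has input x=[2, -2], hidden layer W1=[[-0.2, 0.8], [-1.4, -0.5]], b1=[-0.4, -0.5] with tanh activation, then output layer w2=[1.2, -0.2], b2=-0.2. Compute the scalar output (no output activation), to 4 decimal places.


z1[0] = (-0.2)·(2) + (0.8)·(-2) - 0.4 = -2.4
z1[1] = (-1.4)·(2) + (-0.5)·(-2) - 0.5 = -2.3
h = tanh(z1) = [-0.9837, -0.9801]
output = (1.2)·(-0.9837) + (-0.2)·(-0.9801) - 0.2 = -1.1844

-1.1844


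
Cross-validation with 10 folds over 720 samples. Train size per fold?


Fold size = 720/10 = 72
Training per fold = 720 - 72 = 648

648


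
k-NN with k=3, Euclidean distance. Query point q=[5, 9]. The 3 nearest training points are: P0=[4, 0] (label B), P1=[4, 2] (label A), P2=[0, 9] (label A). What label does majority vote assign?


d(q,P0) = 9.0554  (label B)
d(q,P1) = 7.0711  (label A)
d(q,P2) = 5.0  (label A)
Votes: A=2, B=1
Majority → A

A


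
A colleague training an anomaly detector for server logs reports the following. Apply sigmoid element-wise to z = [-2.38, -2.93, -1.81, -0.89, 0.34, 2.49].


σ(-2.38) = 1/(1+e^2.38) = 0.0847
σ(-2.93) = 1/(1+e^2.93) = 0.0507
σ(-1.81) = 1/(1+e^1.81) = 0.1406
σ(-0.89) = 1/(1+e^0.89) = 0.2911
σ(0.34) = 1/(1+e^-0.34) = 0.5842
σ(2.49) = 1/(1+e^-2.49) = 0.9234
result = [0.0847, 0.0507, 0.1406, 0.2911, 0.5842, 0.9234]

[0.0847, 0.0507, 0.1406, 0.2911, 0.5842, 0.9234]


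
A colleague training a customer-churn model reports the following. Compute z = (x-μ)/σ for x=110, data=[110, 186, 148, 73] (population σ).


μ = 129.25, σ = 42.1508
z = (110 - 129.25)/42.1508 = -0.4567

-0.4567


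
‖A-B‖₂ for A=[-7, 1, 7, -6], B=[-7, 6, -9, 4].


d = √((-7+ 7)² + (1-6)² + (7+ 9)² + (-6-4)²)
  = √(0 + 25 + 256 + 100)
  = √381 = 19.5192

19.5192


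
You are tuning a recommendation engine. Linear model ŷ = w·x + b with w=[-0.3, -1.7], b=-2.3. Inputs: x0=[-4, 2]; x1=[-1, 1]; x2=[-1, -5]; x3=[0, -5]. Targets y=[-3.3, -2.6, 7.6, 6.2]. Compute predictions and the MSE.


ŷ0 = (-0.3)·(-4) + (-1.7)·(2) - 2.3 = -4.5
ŷ1 = (-0.3)·(-1) + (-1.7)·(1) - 2.3 = -3.7
ŷ2 = (-0.3)·(-1) + (-1.7)·(-5) - 2.3 = 6.5
ŷ3 = (-0.3)·(0) + (-1.7)·(-5) - 2.3 = 6.2
errors² = [1.44, 1.21, 1.21, 0.0]
MSE = 3.8600/4 = 0.965

0.965


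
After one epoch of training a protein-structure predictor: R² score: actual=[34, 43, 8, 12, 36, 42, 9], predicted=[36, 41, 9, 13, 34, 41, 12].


ȳ = 26.2857
SS_res = Σ(y-ŷ)² = 24
SS_tot = Σ(y-ȳ)² = 1517.43
R² = 1 - SS_res/SS_tot = 1 - 0.0158 = 0.9842

0.9842


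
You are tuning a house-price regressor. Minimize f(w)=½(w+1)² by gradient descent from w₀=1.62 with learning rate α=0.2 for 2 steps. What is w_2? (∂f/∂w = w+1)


step 1: grad = 1.62+1 = 2.62; w = 1.62 - 0.2·(2.62) = 1.096
step 2: grad = 1.096+1 = 2.096; w = 1.096 - 0.2·(2.096) = 0.6768

0.6768


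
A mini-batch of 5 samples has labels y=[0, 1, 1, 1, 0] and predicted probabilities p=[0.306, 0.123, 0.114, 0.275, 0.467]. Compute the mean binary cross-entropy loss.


L[0] = -ln(1-0.306) = -ln(0.694) = 0.3653
L[1] = -ln(0.123) = 2.0956
L[2] = -ln(0.114) = 2.1716
L[3] = -ln(0.275) = 1.291
L[4] = -ln(1-0.467) = -ln(0.533) = 0.6292
mean = (0.3653 + 2.0956 + 2.1716 + 1.291 + 0.6292)/5 = 1.3105

1.3105


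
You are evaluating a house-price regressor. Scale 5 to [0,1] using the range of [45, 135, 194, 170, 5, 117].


min=5, max=194
(5-5)/(194-5) = 0/189 = 0.0

0.0


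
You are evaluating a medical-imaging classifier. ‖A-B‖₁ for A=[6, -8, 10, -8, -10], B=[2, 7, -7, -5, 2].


d = |6-2| + |-8-7| + |10+ 7| + |-8+ 5| + |-10-2|
  = 4 + 15 + 17 + 3 + 12
  = 51

51


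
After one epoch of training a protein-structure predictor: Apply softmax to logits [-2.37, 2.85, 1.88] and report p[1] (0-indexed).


Exponentials: e^-2.37=0.0935, e^2.85=17.2878, e^1.88=6.5535
Sum = 23.9348
Softmax = [0.0039, 0.7223, 0.2738]
p[1] = 17.2878/23.9348 = 0.7223

0.7223


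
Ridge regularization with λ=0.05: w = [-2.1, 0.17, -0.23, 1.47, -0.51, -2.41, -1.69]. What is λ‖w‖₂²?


‖w‖₂² = (-2.1)² + (0.17)² + (-0.23)² + (1.47)² + (-0.51)² + (-2.41)² + (-1.69)²
     = 4.41 + 0.0289 + 0.0529 + 2.1609 + 0.2601 + 5.8081 + 2.8561
     = 15.577
λ·‖w‖₂² = 0.05·15.577 = 0.77885

0.77885


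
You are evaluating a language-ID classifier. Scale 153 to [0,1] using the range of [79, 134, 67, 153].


min=67, max=153
(153-67)/(153-67) = 86/86 = 1.0

1.0


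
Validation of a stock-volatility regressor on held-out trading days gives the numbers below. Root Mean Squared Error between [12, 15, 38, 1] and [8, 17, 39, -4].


MSE = 46/4 = 11.5
RMSE = √(46/4) = 3.3912

3.3912


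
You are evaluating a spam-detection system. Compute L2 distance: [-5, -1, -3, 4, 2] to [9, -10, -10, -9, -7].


d = √((-5-9)² + (-1+ 10)² + (-3+ 10)² + (4+ 9)² + (2+ 7)²)
  = √(196 + 81 + 49 + 169 + 81)
  = √576 = 24.0

24.0


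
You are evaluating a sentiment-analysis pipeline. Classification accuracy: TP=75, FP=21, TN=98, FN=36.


Accuracy = (TP+TN)/(TP+TN+FP+FN)
= (75+98)/(230)
= 173/230 = 75.22%

75.22%


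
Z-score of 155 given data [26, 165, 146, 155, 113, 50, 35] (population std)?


μ = 98.5714, σ = 55.7055
z = (155 - 98.5714)/55.7055 = 1.013

1.013


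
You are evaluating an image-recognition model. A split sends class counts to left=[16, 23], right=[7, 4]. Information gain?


Parent = [23, 27], H_parent = 0.9954
H_left = 0.9766 (n=39), H_right = 0.9457 (n=11)
H_children = (39/50)·0.9766 + (11/50)·0.9457 = 0.9698
IG = 0.9954 - 0.9698 = 0.0256

0.0256


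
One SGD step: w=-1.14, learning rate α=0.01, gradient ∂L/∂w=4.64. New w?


w_new = w - α·∇
= -1.14 - 0.01·4.64
= -1.14 - 0.0464
= -1.1864

-1.1864


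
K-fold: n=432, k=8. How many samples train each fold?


Fold size = 432/8 = 54
Training per fold = 432 - 54 = 378

378


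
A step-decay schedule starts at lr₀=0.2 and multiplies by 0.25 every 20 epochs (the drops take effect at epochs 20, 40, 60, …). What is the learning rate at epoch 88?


n_drops = ⌊88/20⌋ = 4
lr = 0.2·0.25^4 = 0.2·0.00390625 = 0.00078125

0.00078125


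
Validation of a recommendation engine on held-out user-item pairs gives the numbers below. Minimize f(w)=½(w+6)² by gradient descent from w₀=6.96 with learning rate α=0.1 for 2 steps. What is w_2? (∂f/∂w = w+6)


step 1: grad = 6.96+6 = 12.96; w = 6.96 - 0.1·(12.96) = 5.664
step 2: grad = 5.664+6 = 11.664; w = 5.664 - 0.1·(11.664) = 4.4976

4.4976


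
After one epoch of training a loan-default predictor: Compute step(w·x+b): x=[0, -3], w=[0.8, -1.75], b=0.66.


z = (0)·(0.8) + (-3)·(-1.75) + 0.66
  = 5.91
step(z) = 1 (z≥0)

1


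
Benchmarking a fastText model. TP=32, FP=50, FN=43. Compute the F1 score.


Precision = 32/82 = 0.3902
Recall = 32/75 = 0.4267
F1 = 2·P·R/(P+R) = 2·TP/(2·TP+FP+FN) = 64/(64+50+43) = 64/157 = 0.4076

0.4076


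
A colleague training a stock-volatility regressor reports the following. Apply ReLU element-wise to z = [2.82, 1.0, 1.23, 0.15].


ReLU(2.82) = max(0, 2.82) = 2.82
ReLU(1.0) = max(0, 1.0) = 1.0
ReLU(1.23) = max(0, 1.23) = 1.23
ReLU(0.15) = max(0, 0.15) = 0.15
result = [2.82, 1.0, 1.23, 0.15]

[2.82, 1.0, 1.23, 0.15]


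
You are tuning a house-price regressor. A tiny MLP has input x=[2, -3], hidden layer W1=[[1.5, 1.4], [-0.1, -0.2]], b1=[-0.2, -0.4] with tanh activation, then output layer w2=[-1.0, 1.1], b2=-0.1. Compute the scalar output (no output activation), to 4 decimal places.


z1[0] = (1.5)·(2) + (1.4)·(-3) - 0.2 = -1.4
z1[1] = (-0.1)·(2) + (-0.2)·(-3) - 0.4 = 0.0
h = tanh(z1) = [-0.8854, 0.0]
output = (-1.0)·(-0.8854) + (1.1)·(0.0) - 0.1 = 0.7854

0.7854


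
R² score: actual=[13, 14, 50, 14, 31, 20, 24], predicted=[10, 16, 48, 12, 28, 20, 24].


ȳ = 23.7143
SS_res = Σ(y-ŷ)² = 30
SS_tot = Σ(y-ȳ)² = 1061.43
R² = 1 - SS_res/SS_tot = 1 - 0.0283 = 0.9717

0.9717


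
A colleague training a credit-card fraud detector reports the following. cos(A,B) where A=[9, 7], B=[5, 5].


A·B = 9·5 + 7·5 = 80
‖A‖ = √130 = 11.4018, ‖B‖ = √50 = 7.0711
cos = 80/(√130·√50) = 80/√6500 = 0.9923

0.9923


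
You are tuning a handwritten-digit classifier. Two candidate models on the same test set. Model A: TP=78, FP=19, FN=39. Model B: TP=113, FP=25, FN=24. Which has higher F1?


Model A: P=78/97=0.8041, R=78/117=0.6667, F1=2PR/(P+R)=2TP/(2TP+FP+FN)=156/214=0.729
Model B: P=113/138=0.8188, R=113/137=0.8248, F1=2PR/(P+R)=2TP/(2TP+FP+FN)=226/275=0.8218
0.729 < 0.8218 → Model B

Model B


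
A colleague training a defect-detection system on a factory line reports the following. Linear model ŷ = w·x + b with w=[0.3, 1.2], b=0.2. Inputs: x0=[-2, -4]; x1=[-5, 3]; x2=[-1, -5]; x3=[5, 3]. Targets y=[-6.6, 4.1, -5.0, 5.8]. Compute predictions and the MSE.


ŷ0 = (0.3)·(-2) + (1.2)·(-4) + 0.2 = -5.2
ŷ1 = (0.3)·(-5) + (1.2)·(3) + 0.2 = 2.3
ŷ2 = (0.3)·(-1) + (1.2)·(-5) + 0.2 = -6.1
ŷ3 = (0.3)·(5) + (1.2)·(3) + 0.2 = 5.3
errors² = [1.96, 3.24, 1.21, 0.25]
MSE = 6.6600/4 = 1.665

1.665


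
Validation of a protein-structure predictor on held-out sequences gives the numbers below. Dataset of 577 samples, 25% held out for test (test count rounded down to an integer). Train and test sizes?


Test = ⌊577·25/100⌋ = 144
Train = 577 - 144 = 433

Train: 433, Test: 144


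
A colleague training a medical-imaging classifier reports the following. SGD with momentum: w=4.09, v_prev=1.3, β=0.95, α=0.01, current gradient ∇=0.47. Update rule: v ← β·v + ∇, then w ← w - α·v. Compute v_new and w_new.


v_new = 0.95·1.3 + 0.47 = 1.235 + 0.47 = 1.705
w_new = 4.09 - 0.01·1.705 = 4.09 - 0.01705 = 4.07295

v_new=1.705, w_new=4.07295


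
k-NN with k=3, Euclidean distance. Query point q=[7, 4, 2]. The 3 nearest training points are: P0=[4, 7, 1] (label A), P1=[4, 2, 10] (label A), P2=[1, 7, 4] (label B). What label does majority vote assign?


d(q,P0) = 4.3589  (label A)
d(q,P1) = 8.775  (label A)
d(q,P2) = 7.0  (label B)
Votes: A=2, B=1
Majority → A

A


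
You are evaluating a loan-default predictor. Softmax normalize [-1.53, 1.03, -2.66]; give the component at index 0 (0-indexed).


Exponentials: e^-1.53=0.2165, e^1.03=2.8011, e^-2.66=0.0699
Sum = 3.0875
Softmax = [0.0701, 0.9072, 0.0227]
p[0] = 0.2165/3.0875 = 0.0701

0.0701


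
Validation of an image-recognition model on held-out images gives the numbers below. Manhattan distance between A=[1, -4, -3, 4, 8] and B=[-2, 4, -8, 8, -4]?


d = |1+ 2| + |-4-4| + |-3+ 8| + |4-8| + |8+ 4|
  = 3 + 8 + 5 + 4 + 12
  = 32

32


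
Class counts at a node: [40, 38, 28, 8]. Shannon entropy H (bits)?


Probabilities: [40/114, 38/114, 28/114, 8/114] ≈ [0.3509, 0.3333, 0.2456, 0.0702]
H = -((40/114)·log₂(40/114) + (38/114)·log₂(38/114) + (28/114)·log₂(28/114) + (8/114)·log₂(8/114))
  = 1.825 bits

1.825 bits


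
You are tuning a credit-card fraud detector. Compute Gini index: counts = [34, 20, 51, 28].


Probabilities: [34/133, 20/133, 51/133, 28/133] ≈ [0.2556, 0.1504, 0.3835, 0.2105]
Σpᵢ² = (1156 + 400 + 2601 + 784)/133² = 4941/17689
Gini = 1 - Σpᵢ² = 1 - 4941/17689 = 0.7207

0.7207


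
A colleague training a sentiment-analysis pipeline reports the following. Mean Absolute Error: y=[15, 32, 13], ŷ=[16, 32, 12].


Absolute errors: |15-16|=1, |32-32|=0, |13-12|=1
Sum = 2
MAE = 2/3 = 2/3

2/3


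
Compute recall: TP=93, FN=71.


Recall = TP/(TP+FN)
= 93/(93+71)
= 93/164 = 56.71%

56.71%


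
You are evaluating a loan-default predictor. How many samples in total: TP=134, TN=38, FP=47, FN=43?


Total = TP + TN + FP + FN
= 134 + 38 + 47 + 43
= 262
(Predicted positive: 181, predicted negative: 81)

262


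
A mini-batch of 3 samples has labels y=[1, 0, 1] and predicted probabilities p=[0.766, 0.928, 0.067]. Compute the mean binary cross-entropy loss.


L[0] = -ln(0.766) = 0.2666
L[1] = -ln(1-0.928) = -ln(0.072) = 2.6311
L[2] = -ln(0.067) = 2.7031
mean = (0.2666 + 2.6311 + 2.7031)/3 = 1.8669

1.8669


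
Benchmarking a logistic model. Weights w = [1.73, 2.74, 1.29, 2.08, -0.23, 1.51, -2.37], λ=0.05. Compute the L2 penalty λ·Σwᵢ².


‖w‖₂² = (1.73)² + (2.74)² + (1.29)² + (2.08)² + (-0.23)² + (1.51)² + (-2.37)²
     = 2.9929 + 7.5076 + 1.6641 + 4.3264 + 0.0529 + 2.2801 + 5.6169
     = 24.4409
λ·‖w‖₂² = 0.05·24.4409 = 1.222045

1.222045


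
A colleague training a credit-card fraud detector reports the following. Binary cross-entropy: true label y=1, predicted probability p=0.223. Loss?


BCE = -[y·ln(p) + (1-y)·ln(1-p)]
= -1·ln(0.223) - 0
= -ln(0.223) = 1.5006

1.5006


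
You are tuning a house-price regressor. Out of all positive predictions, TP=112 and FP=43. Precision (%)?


Precision = TP/(TP+FP)
= 112/(112+43)
= 112/155 = 72.26%

72.26%


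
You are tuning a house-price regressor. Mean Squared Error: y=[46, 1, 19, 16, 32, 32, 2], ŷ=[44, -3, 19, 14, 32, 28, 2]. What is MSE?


Squared errors: (46-44)²=4, (1+ 3)²=16, (19-19)²=0, (16-14)²=4, (32-32)²=0, (32-28)²=16, (2-2)²=0
Sum = 40
MSE = 40/7 = 40/7

40/7


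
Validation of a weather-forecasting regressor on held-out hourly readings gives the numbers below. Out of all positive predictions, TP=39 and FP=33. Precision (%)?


Precision = TP/(TP+FP)
= 39/(39+33)
= 39/72 = 54.17%

54.17%


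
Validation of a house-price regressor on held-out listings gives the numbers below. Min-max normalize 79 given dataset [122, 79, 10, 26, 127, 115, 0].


min=0, max=127
(79-0)/(127-0) = 79/127 = 0.622

0.622


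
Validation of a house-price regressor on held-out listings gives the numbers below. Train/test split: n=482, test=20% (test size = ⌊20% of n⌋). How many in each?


Test = ⌊482·20/100⌋ = 96
Train = 482 - 96 = 386

Train: 386, Test: 96


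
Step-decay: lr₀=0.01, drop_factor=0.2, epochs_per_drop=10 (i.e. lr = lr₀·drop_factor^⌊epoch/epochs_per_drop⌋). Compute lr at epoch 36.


n_drops = ⌊36/10⌋ = 3
lr = 0.01·0.2^3 = 0.01·0.008 = 0.00008

0.00008


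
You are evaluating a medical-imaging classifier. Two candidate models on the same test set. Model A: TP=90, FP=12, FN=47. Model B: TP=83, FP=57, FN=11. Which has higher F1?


Model A: P=90/102=0.8824, R=90/137=0.6569, F1=2PR/(P+R)=2TP/(2TP+FP+FN)=180/239=0.7531
Model B: P=83/140=0.5929, R=83/94=0.883, F1=2PR/(P+R)=2TP/(2TP+FP+FN)=166/234=0.7094
0.7531 > 0.7094 → Model A

Model A


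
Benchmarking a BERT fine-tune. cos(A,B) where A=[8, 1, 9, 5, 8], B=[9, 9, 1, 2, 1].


A·B = 8·9 + 1·9 + 9·1 + 5·2 + 8·1 = 108
‖A‖ = √235 = 15.3297, ‖B‖ = √168 = 12.9615
cos = 108/(√235·√168) = 108/√39480 = 0.5435

0.5435


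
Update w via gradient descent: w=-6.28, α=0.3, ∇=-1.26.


w_new = w - α·∇
= -6.28 - 0.3·-1.26
= -6.28 + 0.378
= -5.902

-5.902


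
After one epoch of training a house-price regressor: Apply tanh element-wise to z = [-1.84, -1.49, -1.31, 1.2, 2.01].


tanh(-1.84) = -0.9508
tanh(-1.49) = -0.9033
tanh(-1.31) = -0.8643
tanh(1.2) = 0.8337
tanh(2.01) = 0.9647
result = [-0.9508, -0.9033, -0.8643, 0.8337, 0.9647]

[-0.9508, -0.9033, -0.8643, 0.8337, 0.9647]


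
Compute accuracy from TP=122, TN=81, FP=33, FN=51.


Accuracy = (TP+TN)/(TP+TN+FP+FN)
= (122+81)/(287)
= 203/287 = 70.73%

70.73%


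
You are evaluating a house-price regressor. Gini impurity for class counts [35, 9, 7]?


Probabilities: [35/51, 9/51, 7/51] ≈ [0.6863, 0.1765, 0.1373]
Σpᵢ² = (1225 + 81 + 49)/51² = 1355/2601
Gini = 1 - Σpᵢ² = 1 - 1355/2601 = 0.479

0.479


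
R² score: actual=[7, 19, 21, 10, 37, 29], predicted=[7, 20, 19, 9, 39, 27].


ȳ = 20.5
SS_res = Σ(y-ŷ)² = 14
SS_tot = Σ(y-ȳ)² = 639.5
R² = 1 - SS_res/SS_tot = 1 - 0.0219 = 0.9781

0.9781


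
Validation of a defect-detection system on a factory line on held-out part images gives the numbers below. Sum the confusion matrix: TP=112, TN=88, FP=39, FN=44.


Total = TP + TN + FP + FN
= 112 + 88 + 39 + 44
= 283
(Predicted positive: 151, predicted negative: 132)

283


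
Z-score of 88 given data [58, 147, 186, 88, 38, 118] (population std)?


μ = 105.8333, σ = 50.7885
z = (88 - 105.8333)/50.7885 = -0.3511

-0.3511


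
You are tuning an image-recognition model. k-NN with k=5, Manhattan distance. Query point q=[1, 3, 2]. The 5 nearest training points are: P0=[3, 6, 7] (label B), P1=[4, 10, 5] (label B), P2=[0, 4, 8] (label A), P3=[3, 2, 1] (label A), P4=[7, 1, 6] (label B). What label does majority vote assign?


d(q,P0) = 10  (label B)
d(q,P1) = 13  (label B)
d(q,P2) = 8  (label A)
d(q,P3) = 4  (label A)
d(q,P4) = 12  (label B)
Votes: A=2, B=3
Majority → B

B


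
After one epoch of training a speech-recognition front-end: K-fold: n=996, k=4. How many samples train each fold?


Fold size = 996/4 = 249
Training per fold = 996 - 249 = 747

747


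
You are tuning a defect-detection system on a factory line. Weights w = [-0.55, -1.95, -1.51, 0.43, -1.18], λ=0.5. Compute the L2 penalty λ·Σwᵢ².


‖w‖₂² = (-0.55)² + (-1.95)² + (-1.51)² + (0.43)² + (-1.18)²
     = 0.3025 + 3.8025 + 2.2801 + 0.1849 + 1.3924
     = 7.9624
λ·‖w‖₂² = 0.5·7.9624 = 3.9812

3.9812


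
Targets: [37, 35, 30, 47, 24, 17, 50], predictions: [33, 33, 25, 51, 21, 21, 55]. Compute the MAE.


Absolute errors: |37-33|=4, |35-33|=2, |30-25|=5, |47-51|=4, |24-21|=3, |17-21|=4, |50-55|=5
Sum = 27
MAE = 27/7 = 27/7

27/7


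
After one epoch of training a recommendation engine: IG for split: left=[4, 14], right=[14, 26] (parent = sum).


Parent = [18, 40], H_parent = 0.8936
H_left = 0.7642 (n=18), H_right = 0.9341 (n=40)
H_children = (18/58)·0.7642 + (40/58)·0.9341 = 0.8814
IG = 0.8936 - 0.8814 = 0.0122

0.0122


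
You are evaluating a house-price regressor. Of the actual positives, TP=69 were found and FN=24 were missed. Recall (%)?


Recall = TP/(TP+FN)
= 69/(69+24)
= 69/93 = 74.19%

74.19%


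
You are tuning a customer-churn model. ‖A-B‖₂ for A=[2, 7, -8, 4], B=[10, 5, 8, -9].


d = √((2-10)² + (7-5)² + (-8-8)² + (4+ 9)²)
  = √(64 + 4 + 256 + 169)
  = √493 = 22.2036

22.2036


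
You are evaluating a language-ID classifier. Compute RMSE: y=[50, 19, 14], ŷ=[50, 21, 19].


MSE = 29/3 = 9.6667
RMSE = √(29/3) = 3.1091

3.1091


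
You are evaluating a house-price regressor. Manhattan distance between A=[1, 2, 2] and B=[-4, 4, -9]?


d = |1+ 4| + |2-4| + |2+ 9|
  = 5 + 2 + 11
  = 18

18


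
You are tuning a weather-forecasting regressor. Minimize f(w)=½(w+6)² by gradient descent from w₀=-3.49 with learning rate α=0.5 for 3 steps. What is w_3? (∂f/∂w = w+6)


step 1: grad = -3.49+6 = 2.51; w = -3.49 - 0.5·(2.51) = -4.745
step 2: grad = -4.745+6 = 1.255; w = -4.745 - 0.5·(1.255) = -5.3725
step 3: grad = -5.3725+6 = 0.6275; w = -5.3725 - 0.5·(0.6275) = -5.68625

-5.68625


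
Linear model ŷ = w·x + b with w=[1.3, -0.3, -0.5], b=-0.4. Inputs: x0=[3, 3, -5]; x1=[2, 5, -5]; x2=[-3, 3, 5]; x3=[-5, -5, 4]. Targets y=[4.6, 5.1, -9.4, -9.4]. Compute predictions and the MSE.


ŷ0 = (1.3)·(3) + (-0.3)·(3) + (-0.5)·(-5) - 0.4 = 5.1
ŷ1 = (1.3)·(2) + (-0.3)·(5) + (-0.5)·(-5) - 0.4 = 3.2
ŷ2 = (1.3)·(-3) + (-0.3)·(3) + (-0.5)·(5) - 0.4 = -7.7
ŷ3 = (1.3)·(-5) + (-0.3)·(-5) + (-0.5)·(4) - 0.4 = -7.4
errors² = [0.25, 3.61, 2.89, 4.0]
MSE = 10.7500/4 = 2.6875

2.6875


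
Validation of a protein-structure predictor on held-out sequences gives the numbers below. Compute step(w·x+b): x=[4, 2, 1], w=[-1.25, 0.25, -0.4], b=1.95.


z = (4)·(-1.25) + (2)·(0.25) + (1)·(-0.4) + 1.95
  = -2.95
step(z) = 0 (z<0)

0


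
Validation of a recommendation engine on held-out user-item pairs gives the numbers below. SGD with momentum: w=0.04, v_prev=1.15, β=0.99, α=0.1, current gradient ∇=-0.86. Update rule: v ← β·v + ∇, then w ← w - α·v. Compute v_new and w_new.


v_new = 0.99·1.15 - 0.86 = 1.1385 - 0.86 = 0.2785
w_new = 0.04 - 0.1·0.2785 = 0.04 - 0.02785 = 0.01215

v_new=0.2785, w_new=0.01215


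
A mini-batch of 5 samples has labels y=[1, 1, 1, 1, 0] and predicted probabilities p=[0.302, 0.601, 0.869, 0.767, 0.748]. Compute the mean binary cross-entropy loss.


L[0] = -ln(0.302) = 1.1973
L[1] = -ln(0.601) = 0.5092
L[2] = -ln(0.869) = 0.1404
L[3] = -ln(0.767) = 0.2653
L[4] = -ln(1-0.748) = -ln(0.252) = 1.3783
mean = (1.1973 + 0.5092 + 0.1404 + 0.2653 + 1.3783)/5 = 0.6981

0.6981


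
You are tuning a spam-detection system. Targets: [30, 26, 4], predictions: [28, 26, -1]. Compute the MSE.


Squared errors: (30-28)²=4, (26-26)²=0, (4+ 1)²=25
Sum = 29
MSE = 29/3 = 29/3

29/3


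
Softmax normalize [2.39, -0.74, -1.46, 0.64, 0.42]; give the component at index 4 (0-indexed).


Exponentials: e^2.39=10.9135, e^-0.74=0.4771, e^-1.46=0.2322, e^0.64=1.8965, e^0.42=1.522
Sum = 15.0413
Softmax = [0.7256, 0.0317, 0.0154, 0.1261, 0.1012]
p[4] = 1.522/15.0413 = 0.1012

0.1012


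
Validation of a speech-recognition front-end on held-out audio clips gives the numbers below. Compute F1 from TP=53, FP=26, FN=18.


Precision = 53/79 = 0.6709
Recall = 53/71 = 0.7465
F1 = 2·P·R/(P+R) = 2·TP/(2·TP+FP+FN) = 106/(106+26+18) = 106/150 = 0.7067

0.7067


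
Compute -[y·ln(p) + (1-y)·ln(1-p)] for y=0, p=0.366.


BCE = -[y·ln(p) + (1-y)·ln(1-p)]
= -0 - 1·ln(1-0.366)
= -ln(0.634) = 0.4557

0.4557


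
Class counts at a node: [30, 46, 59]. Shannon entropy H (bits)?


Probabilities: [30/135, 46/135, 59/135] ≈ [0.2222, 0.3407, 0.437]
H = -((30/135)·log₂(30/135) + (46/135)·log₂(46/135) + (59/135)·log₂(59/135))
  = 1.5334 bits

1.5334 bits


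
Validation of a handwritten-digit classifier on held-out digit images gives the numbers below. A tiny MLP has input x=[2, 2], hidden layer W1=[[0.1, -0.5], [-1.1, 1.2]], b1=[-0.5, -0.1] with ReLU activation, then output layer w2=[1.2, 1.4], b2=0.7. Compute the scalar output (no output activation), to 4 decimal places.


z1[0] = (0.1)·(2) + (-0.5)·(2) - 0.5 = -1.3
z1[1] = (-1.1)·(2) + (1.2)·(2) - 0.1 = 0.1
h = ReLU(z1) = [0.0, 0.1]
output = (1.2)·(0.0) + (1.4)·(0.1) + 0.7 = 0.84

0.84


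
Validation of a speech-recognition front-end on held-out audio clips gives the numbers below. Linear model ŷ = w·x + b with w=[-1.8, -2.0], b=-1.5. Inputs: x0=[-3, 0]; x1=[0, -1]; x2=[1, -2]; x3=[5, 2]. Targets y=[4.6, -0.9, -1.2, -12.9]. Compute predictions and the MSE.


ŷ0 = (-1.8)·(-3) + (-2.0)·(0) - 1.5 = 3.9
ŷ1 = (-1.8)·(0) + (-2.0)·(-1) - 1.5 = 0.5
ŷ2 = (-1.8)·(1) + (-2.0)·(-2) - 1.5 = 0.7
ŷ3 = (-1.8)·(5) + (-2.0)·(2) - 1.5 = -14.5
errors² = [0.49, 1.96, 3.61, 2.56]
MSE = 8.6200/4 = 2.155

2.155
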